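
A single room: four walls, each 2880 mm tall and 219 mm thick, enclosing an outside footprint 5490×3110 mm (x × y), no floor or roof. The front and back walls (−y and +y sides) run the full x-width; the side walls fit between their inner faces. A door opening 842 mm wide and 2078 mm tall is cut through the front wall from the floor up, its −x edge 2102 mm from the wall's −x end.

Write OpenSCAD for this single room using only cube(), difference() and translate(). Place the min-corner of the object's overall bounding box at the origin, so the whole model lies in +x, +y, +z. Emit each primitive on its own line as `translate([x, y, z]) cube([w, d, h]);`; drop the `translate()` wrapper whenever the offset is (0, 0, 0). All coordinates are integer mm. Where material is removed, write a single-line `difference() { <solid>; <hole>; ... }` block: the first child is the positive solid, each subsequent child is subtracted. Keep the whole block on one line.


difference() { cube([5490, 219, 2880]); translate([2102, 0, 0]) cube([842, 219, 2078]); }
translate([0, 2891, 0]) cube([5490, 219, 2880]);
translate([0, 219, 0]) cube([219, 2672, 2880]);
translate([5271, 219, 0]) cube([219, 2672, 2880]);


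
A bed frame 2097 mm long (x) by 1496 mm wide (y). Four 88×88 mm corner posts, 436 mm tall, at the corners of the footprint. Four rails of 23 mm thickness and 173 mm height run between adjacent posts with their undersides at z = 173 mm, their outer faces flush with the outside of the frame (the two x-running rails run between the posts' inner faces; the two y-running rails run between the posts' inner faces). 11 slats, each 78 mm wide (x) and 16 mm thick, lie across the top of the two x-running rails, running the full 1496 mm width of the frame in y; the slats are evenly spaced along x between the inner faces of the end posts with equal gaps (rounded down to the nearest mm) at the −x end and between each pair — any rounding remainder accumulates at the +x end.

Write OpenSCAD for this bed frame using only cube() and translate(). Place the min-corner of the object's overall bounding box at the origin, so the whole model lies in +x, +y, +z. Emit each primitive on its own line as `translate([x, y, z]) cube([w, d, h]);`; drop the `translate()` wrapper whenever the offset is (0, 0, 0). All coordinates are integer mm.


cube([88, 88, 436]);
translate([0, 1408, 0]) cube([88, 88, 436]);
translate([2009, 0, 0]) cube([88, 88, 436]);
translate([2009, 1408, 0]) cube([88, 88, 436]);
translate([88, 0, 173]) cube([1921, 23, 173]);
translate([88, 1473, 173]) cube([1921, 23, 173]);
translate([0, 88, 173]) cube([23, 1320, 173]);
translate([2074, 88, 173]) cube([23, 1320, 173]);
translate([176, 0, 346]) cube([78, 1496, 16]);
translate([342, 0, 346]) cube([78, 1496, 16]);
translate([508, 0, 346]) cube([78, 1496, 16]);
translate([674, 0, 346]) cube([78, 1496, 16]);
translate([840, 0, 346]) cube([78, 1496, 16]);
translate([1006, 0, 346]) cube([78, 1496, 16]);
translate([1172, 0, 346]) cube([78, 1496, 16]);
translate([1338, 0, 346]) cube([78, 1496, 16]);
translate([1504, 0, 346]) cube([78, 1496, 16]);
translate([1670, 0, 346]) cube([78, 1496, 16]);
translate([1836, 0, 346]) cube([78, 1496, 16]);


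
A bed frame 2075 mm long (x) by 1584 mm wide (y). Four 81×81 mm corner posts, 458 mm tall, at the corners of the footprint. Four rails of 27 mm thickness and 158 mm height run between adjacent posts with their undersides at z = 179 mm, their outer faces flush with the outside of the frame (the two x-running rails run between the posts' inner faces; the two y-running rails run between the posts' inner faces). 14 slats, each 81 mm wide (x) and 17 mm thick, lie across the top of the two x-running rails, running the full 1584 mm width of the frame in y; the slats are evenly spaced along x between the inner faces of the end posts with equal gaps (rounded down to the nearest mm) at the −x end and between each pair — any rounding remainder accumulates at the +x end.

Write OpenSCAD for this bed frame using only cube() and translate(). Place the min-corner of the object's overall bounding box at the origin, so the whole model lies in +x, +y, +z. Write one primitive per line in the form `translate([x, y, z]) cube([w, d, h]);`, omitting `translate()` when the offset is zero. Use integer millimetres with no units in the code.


cube([81, 81, 458]);
translate([0, 1503, 0]) cube([81, 81, 458]);
translate([1994, 0, 0]) cube([81, 81, 458]);
translate([1994, 1503, 0]) cube([81, 81, 458]);
translate([81, 0, 179]) cube([1913, 27, 158]);
translate([81, 1557, 179]) cube([1913, 27, 158]);
translate([0, 81, 179]) cube([27, 1422, 158]);
translate([2048, 81, 179]) cube([27, 1422, 158]);
translate([132, 0, 337]) cube([81, 1584, 17]);
translate([264, 0, 337]) cube([81, 1584, 17]);
translate([396, 0, 337]) cube([81, 1584, 17]);
translate([528, 0, 337]) cube([81, 1584, 17]);
translate([660, 0, 337]) cube([81, 1584, 17]);
translate([792, 0, 337]) cube([81, 1584, 17]);
translate([924, 0, 337]) cube([81, 1584, 17]);
translate([1056, 0, 337]) cube([81, 1584, 17]);
translate([1188, 0, 337]) cube([81, 1584, 17]);
translate([1320, 0, 337]) cube([81, 1584, 17]);
translate([1452, 0, 337]) cube([81, 1584, 17]);
translate([1584, 0, 337]) cube([81, 1584, 17]);
translate([1716, 0, 337]) cube([81, 1584, 17]);
translate([1848, 0, 337]) cube([81, 1584, 17]);


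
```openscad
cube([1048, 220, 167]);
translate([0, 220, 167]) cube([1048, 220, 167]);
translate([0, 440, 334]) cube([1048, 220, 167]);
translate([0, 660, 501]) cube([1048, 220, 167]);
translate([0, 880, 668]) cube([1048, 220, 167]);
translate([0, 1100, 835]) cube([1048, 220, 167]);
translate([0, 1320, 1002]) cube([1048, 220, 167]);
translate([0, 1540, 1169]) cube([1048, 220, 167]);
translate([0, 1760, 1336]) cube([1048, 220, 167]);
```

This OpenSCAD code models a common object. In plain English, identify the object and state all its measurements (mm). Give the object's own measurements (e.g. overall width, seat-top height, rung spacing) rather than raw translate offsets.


A straight staircase of 9 solid steps. Each step is 1048 mm wide (x), 220 mm deep (y, the going) and 167 mm tall (the rise). The first step rests on the floor; each subsequent step sits one going further in +y and one rise higher in +z, directly behind and above the previous step with no overlap.


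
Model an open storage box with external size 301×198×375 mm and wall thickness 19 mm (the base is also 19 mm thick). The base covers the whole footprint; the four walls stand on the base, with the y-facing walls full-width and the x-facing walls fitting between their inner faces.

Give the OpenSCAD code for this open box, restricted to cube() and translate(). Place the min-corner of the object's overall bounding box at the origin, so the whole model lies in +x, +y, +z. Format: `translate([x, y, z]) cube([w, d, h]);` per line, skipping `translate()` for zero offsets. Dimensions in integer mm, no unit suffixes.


cube([301, 198, 19]);
translate([0, 0, 19]) cube([301, 19, 356]);
translate([0, 179, 19]) cube([301, 19, 356]);
translate([0, 19, 19]) cube([19, 160, 356]);
translate([282, 19, 19]) cube([19, 160, 356]);


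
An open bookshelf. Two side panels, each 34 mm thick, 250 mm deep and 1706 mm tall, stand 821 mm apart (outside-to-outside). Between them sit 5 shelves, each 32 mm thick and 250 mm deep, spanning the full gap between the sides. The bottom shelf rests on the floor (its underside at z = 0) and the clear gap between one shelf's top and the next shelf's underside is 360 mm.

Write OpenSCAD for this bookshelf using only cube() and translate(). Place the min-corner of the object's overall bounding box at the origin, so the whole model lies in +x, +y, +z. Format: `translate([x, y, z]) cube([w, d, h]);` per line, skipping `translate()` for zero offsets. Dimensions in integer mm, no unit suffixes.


cube([34, 250, 1706]);
translate([787, 0, 0]) cube([34, 250, 1706]);
translate([34, 0, 0]) cube([753, 250, 32]);
translate([34, 0, 392]) cube([753, 250, 32]);
translate([34, 0, 784]) cube([753, 250, 32]);
translate([34, 0, 1176]) cube([753, 250, 32]);
translate([34, 0, 1568]) cube([753, 250, 32]);


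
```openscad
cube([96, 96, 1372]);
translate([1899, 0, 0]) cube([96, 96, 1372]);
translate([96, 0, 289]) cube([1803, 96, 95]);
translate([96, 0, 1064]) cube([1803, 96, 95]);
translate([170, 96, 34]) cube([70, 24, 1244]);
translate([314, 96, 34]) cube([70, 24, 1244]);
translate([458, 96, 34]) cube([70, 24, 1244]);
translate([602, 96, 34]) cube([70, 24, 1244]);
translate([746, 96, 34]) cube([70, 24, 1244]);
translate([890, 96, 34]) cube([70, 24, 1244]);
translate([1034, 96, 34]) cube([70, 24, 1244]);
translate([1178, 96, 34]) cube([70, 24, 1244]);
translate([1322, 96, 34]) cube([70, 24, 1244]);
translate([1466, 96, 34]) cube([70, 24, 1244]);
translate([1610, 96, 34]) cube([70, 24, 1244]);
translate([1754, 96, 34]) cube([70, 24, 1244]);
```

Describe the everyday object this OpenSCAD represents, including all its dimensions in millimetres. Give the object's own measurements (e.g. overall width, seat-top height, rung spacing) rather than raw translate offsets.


A fence section. Two 96×96 mm posts, 1372 mm tall, stand on the floor with a clear span of 1803 mm between their inner faces. Two horizontal rails of 96×95 mm section span the gap between the posts with their undersides at z = 289 mm and z = 1064 mm, flush with the posts' −y face. 12 pickets, each 70 mm wide, 24 mm thick and 1244 mm tall, are fixed to the +y face of the rails with their bottoms at z = 34 mm, spaced across the span with a 74 mm gap after the −x post and between neighbouring pickets, with 75 mm left before the +x post.


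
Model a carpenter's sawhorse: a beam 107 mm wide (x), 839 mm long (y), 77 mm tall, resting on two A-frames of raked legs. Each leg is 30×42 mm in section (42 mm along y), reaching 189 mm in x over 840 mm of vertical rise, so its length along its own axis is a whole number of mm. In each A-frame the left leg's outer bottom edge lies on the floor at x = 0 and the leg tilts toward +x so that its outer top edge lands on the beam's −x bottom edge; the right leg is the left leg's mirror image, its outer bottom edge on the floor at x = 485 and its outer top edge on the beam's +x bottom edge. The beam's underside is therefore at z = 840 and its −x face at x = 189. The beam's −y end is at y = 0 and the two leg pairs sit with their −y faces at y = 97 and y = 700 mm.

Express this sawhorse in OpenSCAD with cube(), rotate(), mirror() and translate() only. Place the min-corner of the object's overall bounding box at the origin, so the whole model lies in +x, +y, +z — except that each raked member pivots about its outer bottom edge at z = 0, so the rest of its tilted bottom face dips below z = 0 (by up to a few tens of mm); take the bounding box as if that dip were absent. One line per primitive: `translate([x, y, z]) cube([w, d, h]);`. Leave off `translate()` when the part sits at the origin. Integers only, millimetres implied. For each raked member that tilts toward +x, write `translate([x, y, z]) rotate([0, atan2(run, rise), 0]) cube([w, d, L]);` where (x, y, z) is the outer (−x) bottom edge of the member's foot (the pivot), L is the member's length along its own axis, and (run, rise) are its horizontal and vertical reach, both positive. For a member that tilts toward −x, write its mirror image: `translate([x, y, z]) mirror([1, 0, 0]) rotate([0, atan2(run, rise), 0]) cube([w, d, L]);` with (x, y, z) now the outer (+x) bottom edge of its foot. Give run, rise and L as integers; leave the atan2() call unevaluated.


translate([189, 0, 840]) cube([107, 839, 77]);
translate([0, 97, 0]) rotate([0, atan2(189, 840), 0]) cube([30, 42, 861]);
translate([485, 97, 0]) mirror([1, 0, 0]) rotate([0, atan2(189, 840), 0]) cube([30, 42, 861]);
translate([0, 700, 0]) rotate([0, atan2(189, 840), 0]) cube([30, 42, 861]);
translate([485, 700, 0]) mirror([1, 0, 0]) rotate([0, atan2(189, 840), 0]) cube([30, 42, 861]);


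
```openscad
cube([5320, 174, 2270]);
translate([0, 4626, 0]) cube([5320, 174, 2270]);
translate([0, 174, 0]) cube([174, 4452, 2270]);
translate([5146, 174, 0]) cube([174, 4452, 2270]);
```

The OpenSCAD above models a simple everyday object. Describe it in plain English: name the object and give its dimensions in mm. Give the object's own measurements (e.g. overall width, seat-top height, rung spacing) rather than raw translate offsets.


The wall frame of a small rectangular building: four walls, each 2270 mm tall and 174 mm thick, enclosing a footprint 5320 mm (x) by 4800 mm (y) outside-to-outside, with no floor or roof. The front and back walls (the −y and +y sides) span the full width; the two side walls fit between them.


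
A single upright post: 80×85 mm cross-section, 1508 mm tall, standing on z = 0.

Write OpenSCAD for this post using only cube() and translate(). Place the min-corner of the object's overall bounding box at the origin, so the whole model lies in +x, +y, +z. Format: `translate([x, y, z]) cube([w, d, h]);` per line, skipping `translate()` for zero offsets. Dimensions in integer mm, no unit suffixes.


cube([80, 85, 1508]);


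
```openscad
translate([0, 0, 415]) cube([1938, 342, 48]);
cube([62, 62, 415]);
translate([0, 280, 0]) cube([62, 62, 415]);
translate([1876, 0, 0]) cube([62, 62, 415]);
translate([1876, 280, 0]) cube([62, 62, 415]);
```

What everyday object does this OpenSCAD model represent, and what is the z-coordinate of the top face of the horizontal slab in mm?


A bench. The seat-top height is 463 mm.

A long slab on four corner posts — a bench. The slab sits at z = 415 with thickness 48, so the top is 415 + 48 = 463 mm.


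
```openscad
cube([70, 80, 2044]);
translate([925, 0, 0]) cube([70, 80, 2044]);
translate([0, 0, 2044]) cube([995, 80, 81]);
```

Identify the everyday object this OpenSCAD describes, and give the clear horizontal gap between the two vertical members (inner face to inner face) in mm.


A door frame. The clear opening width is 855 mm.

Two 2044 mm tall posts with a header on top — a door frame. The left jamb is 70 mm wide at x = 0; the right jamb starts at x = 925. The clear opening is 925 − 70 = 855 mm.


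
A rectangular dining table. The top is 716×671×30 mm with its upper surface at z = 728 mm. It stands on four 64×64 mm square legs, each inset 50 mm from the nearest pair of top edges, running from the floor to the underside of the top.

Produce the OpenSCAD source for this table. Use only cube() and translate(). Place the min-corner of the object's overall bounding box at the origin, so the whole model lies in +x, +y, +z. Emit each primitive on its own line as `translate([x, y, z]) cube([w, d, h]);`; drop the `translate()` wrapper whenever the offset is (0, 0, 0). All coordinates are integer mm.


translate([0, 0, 698]) cube([716, 671, 30]);
translate([50, 50, 0]) cube([64, 64, 698]);
translate([602, 50, 0]) cube([64, 64, 698]);
translate([50, 557, 0]) cube([64, 64, 698]);
translate([602, 557, 0]) cube([64, 64, 698]);


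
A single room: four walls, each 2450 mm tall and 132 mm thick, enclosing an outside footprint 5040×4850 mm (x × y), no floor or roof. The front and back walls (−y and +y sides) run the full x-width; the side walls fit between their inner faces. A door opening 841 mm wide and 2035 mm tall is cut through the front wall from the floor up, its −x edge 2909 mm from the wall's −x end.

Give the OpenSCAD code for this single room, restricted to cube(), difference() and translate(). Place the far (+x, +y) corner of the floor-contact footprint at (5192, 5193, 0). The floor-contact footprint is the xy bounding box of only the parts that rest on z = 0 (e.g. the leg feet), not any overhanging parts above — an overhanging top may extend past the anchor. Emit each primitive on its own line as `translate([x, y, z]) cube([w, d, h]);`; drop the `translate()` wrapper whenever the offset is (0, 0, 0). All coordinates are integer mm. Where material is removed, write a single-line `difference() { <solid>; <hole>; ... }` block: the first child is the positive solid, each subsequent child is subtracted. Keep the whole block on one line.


difference() { translate([152, 343, 0]) cube([5040, 132, 2450]); translate([3061, 343, 0]) cube([841, 132, 2035]); }
translate([152, 5061, 0]) cube([5040, 132, 2450]);
translate([152, 475, 0]) cube([132, 4586, 2450]);
translate([5060, 475, 0]) cube([132, 4586, 2450]);


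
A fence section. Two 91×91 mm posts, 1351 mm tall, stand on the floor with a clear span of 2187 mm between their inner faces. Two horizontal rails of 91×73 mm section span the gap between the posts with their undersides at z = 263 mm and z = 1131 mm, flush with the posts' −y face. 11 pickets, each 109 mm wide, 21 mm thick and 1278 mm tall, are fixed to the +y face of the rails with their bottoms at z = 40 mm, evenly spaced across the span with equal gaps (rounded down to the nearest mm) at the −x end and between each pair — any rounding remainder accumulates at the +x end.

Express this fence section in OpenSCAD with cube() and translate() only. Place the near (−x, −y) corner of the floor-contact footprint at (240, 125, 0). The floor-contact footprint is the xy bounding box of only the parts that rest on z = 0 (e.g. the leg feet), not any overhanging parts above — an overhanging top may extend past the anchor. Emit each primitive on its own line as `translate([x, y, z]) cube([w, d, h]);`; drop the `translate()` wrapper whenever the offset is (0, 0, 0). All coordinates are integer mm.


translate([240, 125, 0]) cube([91, 91, 1351]);
translate([2518, 125, 0]) cube([91, 91, 1351]);
translate([331, 125, 263]) cube([2187, 91, 73]);
translate([331, 125, 1131]) cube([2187, 91, 73]);
translate([413, 216, 40]) cube([109, 21, 1278]);
translate([604, 216, 40]) cube([109, 21, 1278]);
translate([795, 216, 40]) cube([109, 21, 1278]);
translate([986, 216, 40]) cube([109, 21, 1278]);
translate([1177, 216, 40]) cube([109, 21, 1278]);
translate([1368, 216, 40]) cube([109, 21, 1278]);
translate([1559, 216, 40]) cube([109, 21, 1278]);
translate([1750, 216, 40]) cube([109, 21, 1278]);
translate([1941, 216, 40]) cube([109, 21, 1278]);
translate([2132, 216, 40]) cube([109, 21, 1278]);
translate([2323, 216, 40]) cube([109, 21, 1278]);


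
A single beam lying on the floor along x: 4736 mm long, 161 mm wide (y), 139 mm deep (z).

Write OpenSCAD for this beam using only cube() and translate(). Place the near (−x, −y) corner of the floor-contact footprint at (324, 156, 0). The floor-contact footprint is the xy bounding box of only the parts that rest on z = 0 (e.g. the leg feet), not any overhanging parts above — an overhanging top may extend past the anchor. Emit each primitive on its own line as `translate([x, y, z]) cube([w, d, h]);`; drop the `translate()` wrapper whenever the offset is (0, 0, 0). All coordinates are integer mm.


translate([324, 156, 0]) cube([4736, 161, 139]);


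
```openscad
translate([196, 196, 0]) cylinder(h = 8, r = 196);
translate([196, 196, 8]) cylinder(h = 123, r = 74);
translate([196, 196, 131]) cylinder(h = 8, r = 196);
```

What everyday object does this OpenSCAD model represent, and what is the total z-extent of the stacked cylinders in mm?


A spool. The overall height is 139 mm.

Three coaxial cylinders, large–small–large — a spool. Two 8 mm flanges and a 123 mm core give 8 + 123 + 8 = 139 mm.


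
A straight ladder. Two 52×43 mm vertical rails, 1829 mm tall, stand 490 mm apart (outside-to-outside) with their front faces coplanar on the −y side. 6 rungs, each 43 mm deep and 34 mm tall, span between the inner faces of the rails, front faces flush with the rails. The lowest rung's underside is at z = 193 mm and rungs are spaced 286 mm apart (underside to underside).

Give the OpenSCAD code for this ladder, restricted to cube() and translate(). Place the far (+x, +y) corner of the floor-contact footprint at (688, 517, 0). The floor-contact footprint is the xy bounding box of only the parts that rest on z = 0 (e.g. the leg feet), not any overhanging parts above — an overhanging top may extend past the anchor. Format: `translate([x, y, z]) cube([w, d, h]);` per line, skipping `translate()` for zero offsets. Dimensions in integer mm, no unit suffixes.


// rung span = 490 - 2*52 = 386
// rung[k] z = 193 + k*286
translate([198, 474, 0]) cube([52, 43, 1829]);
translate([636, 474, 0]) cube([52, 43, 1829]);
translate([250, 474, 193]) cube([386, 43, 34]);
translate([250, 474, 479]) cube([386, 43, 34]);
translate([250, 474, 765]) cube([386, 43, 34]);
translate([250, 474, 1051]) cube([386, 43, 34]);
translate([250, 474, 1337]) cube([386, 43, 34]);
translate([250, 474, 1623]) cube([386, 43, 34]);


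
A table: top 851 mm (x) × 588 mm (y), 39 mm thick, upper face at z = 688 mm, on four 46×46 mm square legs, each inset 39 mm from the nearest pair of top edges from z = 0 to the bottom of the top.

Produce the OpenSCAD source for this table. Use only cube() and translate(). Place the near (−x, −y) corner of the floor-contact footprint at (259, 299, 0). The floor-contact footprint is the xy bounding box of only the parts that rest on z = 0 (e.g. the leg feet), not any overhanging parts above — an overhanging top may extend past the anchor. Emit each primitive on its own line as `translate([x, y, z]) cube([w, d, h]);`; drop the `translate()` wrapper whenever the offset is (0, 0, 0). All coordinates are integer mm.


// leg_h = 688 - 39 = 649
translate([220, 260, 649]) cube([851, 588, 39]);
translate([259, 299, 0]) cube([46, 46, 649]);
translate([986, 299, 0]) cube([46, 46, 649]);
translate([259, 763, 0]) cube([46, 46, 649]);
translate([986, 763, 0]) cube([46, 46, 649]);


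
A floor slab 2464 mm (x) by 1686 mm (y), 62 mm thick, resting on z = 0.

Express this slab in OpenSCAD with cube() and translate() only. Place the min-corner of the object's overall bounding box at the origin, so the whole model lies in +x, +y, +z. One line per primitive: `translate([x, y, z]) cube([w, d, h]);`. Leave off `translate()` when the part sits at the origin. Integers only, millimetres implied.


cube([2464, 1686, 62]);


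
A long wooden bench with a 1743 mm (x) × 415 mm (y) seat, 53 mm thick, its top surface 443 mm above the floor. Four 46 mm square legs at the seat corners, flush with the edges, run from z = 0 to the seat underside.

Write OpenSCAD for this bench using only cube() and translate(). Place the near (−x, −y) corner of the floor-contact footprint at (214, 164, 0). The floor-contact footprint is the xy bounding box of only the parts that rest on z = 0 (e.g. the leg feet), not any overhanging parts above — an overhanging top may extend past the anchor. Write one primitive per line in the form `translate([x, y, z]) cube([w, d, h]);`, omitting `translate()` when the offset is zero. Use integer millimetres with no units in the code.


// leg_h = 443 − 53 = 390
translate([214, 164, 390]) cube([1743, 415, 53]);
translate([214, 164, 0]) cube([46, 46, 390]);
translate([214, 533, 0]) cube([46, 46, 390]);
translate([1911, 164, 0]) cube([46, 46, 390]);
translate([1911, 533, 0]) cube([46, 46, 390]);


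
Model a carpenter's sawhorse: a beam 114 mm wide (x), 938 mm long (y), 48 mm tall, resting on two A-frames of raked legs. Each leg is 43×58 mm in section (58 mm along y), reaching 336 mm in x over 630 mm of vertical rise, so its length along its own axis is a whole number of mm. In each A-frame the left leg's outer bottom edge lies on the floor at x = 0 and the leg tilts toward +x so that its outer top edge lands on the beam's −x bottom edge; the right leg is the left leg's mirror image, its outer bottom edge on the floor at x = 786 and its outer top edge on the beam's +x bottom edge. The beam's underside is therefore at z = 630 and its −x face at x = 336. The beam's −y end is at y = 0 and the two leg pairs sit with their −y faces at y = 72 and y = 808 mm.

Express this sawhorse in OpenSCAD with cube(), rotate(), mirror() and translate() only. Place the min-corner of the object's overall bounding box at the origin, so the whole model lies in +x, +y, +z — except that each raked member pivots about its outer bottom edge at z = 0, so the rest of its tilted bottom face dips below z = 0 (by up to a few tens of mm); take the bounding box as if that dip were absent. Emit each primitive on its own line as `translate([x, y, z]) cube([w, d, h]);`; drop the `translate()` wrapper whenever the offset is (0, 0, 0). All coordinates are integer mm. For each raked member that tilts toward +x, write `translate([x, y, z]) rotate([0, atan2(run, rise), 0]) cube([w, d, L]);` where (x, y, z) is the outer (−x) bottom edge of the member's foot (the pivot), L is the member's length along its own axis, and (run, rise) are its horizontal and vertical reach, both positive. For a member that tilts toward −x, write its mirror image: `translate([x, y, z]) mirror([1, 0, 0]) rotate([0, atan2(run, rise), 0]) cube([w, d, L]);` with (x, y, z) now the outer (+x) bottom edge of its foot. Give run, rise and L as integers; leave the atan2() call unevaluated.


translate([336, 0, 630]) cube([114, 938, 48]);
translate([0, 72, 0]) rotate([0, atan2(336, 630), 0]) cube([43, 58, 714]);
translate([786, 72, 0]) mirror([1, 0, 0]) rotate([0, atan2(336, 630), 0]) cube([43, 58, 714]);
translate([0, 808, 0]) rotate([0, atan2(336, 630), 0]) cube([43, 58, 714]);
translate([786, 808, 0]) mirror([1, 0, 0]) rotate([0, atan2(336, 630), 0]) cube([43, 58, 714]);


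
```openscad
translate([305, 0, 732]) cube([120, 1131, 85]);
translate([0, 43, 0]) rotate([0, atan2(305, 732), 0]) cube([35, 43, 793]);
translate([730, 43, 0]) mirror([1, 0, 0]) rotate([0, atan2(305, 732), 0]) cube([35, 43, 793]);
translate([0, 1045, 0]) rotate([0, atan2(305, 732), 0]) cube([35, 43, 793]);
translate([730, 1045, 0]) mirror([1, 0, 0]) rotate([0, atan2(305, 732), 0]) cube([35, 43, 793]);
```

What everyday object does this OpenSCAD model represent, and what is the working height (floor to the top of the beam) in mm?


A sawhorse. The overall height is 817 mm.

A beam across two mirrored pairs of raked legs — a sawhorse. The beam's underside is at z = 732 (matching the legs' vertical rise in atan2(305, 732)) and the beam is 85 mm tall, so its top is at 732 + 85 = 817 mm. The raked legs top out at the beam's underside, so that is the highest point.


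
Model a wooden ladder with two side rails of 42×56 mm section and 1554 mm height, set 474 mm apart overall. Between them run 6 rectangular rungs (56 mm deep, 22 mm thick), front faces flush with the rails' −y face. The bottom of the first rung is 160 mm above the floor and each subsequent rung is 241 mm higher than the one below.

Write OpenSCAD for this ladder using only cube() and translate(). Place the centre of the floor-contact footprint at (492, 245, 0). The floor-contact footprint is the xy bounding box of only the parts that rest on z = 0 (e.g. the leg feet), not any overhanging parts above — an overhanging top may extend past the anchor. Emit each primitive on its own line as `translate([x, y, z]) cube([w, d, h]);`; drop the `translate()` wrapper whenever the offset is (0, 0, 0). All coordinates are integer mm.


translate([255, 217, 0]) cube([42, 56, 1554]);
translate([687, 217, 0]) cube([42, 56, 1554]);
translate([297, 217, 160]) cube([390, 56, 22]);
translate([297, 217, 401]) cube([390, 56, 22]);
translate([297, 217, 642]) cube([390, 56, 22]);
translate([297, 217, 883]) cube([390, 56, 22]);
translate([297, 217, 1124]) cube([390, 56, 22]);
translate([297, 217, 1365]) cube([390, 56, 22]);


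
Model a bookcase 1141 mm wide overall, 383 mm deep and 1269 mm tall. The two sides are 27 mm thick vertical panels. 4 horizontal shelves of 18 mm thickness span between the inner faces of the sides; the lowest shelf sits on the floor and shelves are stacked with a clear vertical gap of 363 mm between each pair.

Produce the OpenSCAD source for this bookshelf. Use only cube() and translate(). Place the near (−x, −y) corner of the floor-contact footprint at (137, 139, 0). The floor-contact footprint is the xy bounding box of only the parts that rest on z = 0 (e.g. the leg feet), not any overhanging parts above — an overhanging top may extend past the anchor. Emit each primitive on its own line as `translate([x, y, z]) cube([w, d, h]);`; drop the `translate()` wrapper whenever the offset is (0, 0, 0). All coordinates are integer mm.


translate([137, 139, 0]) cube([27, 383, 1269]);
translate([1251, 139, 0]) cube([27, 383, 1269]);
translate([164, 139, 0]) cube([1087, 383, 18]);
translate([164, 139, 381]) cube([1087, 383, 18]);
translate([164, 139, 762]) cube([1087, 383, 18]);
translate([164, 139, 1143]) cube([1087, 383, 18]);


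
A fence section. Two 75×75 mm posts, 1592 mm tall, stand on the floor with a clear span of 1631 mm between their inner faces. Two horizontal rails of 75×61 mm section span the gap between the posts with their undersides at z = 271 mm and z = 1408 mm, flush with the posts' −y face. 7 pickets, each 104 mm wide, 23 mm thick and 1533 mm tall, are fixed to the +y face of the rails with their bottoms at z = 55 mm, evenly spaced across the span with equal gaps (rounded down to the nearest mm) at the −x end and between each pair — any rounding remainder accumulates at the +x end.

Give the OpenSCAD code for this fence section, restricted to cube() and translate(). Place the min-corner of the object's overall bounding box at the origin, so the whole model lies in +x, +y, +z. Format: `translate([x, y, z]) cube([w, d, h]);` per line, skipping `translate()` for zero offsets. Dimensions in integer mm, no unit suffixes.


cube([75, 75, 1592]);
translate([1706, 0, 0]) cube([75, 75, 1592]);
translate([75, 0, 271]) cube([1631, 75, 61]);
translate([75, 0, 1408]) cube([1631, 75, 61]);
translate([187, 75, 55]) cube([104, 23, 1533]);
translate([403, 75, 55]) cube([104, 23, 1533]);
translate([619, 75, 55]) cube([104, 23, 1533]);
translate([835, 75, 55]) cube([104, 23, 1533]);
translate([1051, 75, 55]) cube([104, 23, 1533]);
translate([1267, 75, 55]) cube([104, 23, 1533]);
translate([1483, 75, 55]) cube([104, 23, 1533]);


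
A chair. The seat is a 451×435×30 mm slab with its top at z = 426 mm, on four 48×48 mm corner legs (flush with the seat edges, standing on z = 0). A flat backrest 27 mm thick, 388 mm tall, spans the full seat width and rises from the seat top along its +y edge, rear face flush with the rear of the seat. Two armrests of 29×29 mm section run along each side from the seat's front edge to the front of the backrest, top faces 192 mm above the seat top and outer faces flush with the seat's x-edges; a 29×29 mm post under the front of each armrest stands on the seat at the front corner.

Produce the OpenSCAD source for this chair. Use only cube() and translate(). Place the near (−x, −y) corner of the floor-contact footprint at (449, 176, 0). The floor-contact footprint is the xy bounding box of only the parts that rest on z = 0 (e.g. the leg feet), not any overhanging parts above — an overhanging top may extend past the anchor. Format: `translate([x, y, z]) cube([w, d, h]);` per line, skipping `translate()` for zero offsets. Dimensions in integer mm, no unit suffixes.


translate([449, 176, 396]) cube([451, 435, 30]);
translate([449, 176, 0]) cube([48, 48, 396]);
translate([852, 176, 0]) cube([48, 48, 396]);
translate([449, 563, 0]) cube([48, 48, 396]);
translate([852, 563, 0]) cube([48, 48, 396]);
translate([449, 584, 426]) cube([451, 27, 388]);
translate([449, 176, 589]) cube([29, 408, 29]);
translate([871, 176, 589]) cube([29, 408, 29]);
translate([449, 176, 426]) cube([29, 29, 163]);
translate([871, 176, 426]) cube([29, 29, 163]);


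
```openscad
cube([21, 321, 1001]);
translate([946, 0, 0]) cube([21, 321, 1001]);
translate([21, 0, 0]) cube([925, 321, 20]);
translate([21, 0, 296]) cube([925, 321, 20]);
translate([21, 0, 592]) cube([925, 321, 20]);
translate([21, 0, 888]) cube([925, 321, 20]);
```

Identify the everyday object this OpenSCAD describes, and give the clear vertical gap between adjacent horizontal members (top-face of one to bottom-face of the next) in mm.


A bookshelf. The clear shelf gap is 276 mm.

Two tall side panels with 4 horizontal boards between them — a bookshelf. The first two shelf undersides are at z = 0 and z = 296; with shelf thickness 20, the clear gap is 296 − 0 − 20 = 276 mm.


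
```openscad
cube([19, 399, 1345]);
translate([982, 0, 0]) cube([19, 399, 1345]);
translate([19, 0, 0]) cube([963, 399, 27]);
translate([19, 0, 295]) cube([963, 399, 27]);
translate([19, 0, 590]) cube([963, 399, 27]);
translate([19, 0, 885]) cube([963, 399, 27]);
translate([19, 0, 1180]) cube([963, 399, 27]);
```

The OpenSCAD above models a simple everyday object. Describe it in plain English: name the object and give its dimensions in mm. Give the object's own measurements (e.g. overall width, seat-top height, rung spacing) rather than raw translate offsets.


An open bookshelf. Two side panels, each 19 mm thick, 399 mm deep and 1345 mm tall, stand 1001 mm apart (outside-to-outside). Between them sit 5 shelves, each 27 mm thick and 399 mm deep, spanning the full gap between the sides. The bottom shelf rests on the floor (its underside at z = 0) and the clear gap between one shelf's top and the next shelf's underside is 268 mm.


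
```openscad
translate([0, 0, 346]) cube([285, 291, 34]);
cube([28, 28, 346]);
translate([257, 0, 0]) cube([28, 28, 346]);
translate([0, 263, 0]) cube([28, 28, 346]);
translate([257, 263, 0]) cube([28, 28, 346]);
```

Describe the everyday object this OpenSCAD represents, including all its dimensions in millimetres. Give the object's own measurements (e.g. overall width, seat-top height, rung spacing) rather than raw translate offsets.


A four-legged stool. The seat is a 285×291×34 mm slab whose top surface is at z = 380 mm; four square legs, each 28×28 mm in cross-section, run from the floor (z = 0) to the underside of the seat, each flush with a corner of the seat.


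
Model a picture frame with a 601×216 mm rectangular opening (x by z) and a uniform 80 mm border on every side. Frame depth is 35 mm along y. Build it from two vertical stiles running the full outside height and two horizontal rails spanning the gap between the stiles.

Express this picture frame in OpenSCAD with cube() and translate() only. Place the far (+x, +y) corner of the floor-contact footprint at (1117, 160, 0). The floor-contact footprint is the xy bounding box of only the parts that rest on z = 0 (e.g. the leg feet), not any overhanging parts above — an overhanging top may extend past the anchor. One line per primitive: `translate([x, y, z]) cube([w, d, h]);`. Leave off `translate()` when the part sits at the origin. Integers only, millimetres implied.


translate([356, 125, 0]) cube([80, 35, 376]);
translate([1037, 125, 0]) cube([80, 35, 376]);
translate([436, 125, 0]) cube([601, 35, 80]);
translate([436, 125, 296]) cube([601, 35, 80]);


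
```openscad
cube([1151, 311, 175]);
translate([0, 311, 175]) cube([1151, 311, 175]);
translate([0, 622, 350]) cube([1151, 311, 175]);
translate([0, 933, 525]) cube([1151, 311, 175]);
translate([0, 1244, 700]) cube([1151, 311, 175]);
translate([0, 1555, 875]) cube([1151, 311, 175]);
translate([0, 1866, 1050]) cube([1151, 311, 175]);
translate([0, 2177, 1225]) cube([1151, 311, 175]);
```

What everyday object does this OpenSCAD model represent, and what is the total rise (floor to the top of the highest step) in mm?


A staircase. The total rise is 1400 mm.

8 identical blocks, each offset up and back from the previous — a staircase. Each step is 175 mm tall and there are 8 of them, so the total rise is 8 × 175 = 1400 mm.


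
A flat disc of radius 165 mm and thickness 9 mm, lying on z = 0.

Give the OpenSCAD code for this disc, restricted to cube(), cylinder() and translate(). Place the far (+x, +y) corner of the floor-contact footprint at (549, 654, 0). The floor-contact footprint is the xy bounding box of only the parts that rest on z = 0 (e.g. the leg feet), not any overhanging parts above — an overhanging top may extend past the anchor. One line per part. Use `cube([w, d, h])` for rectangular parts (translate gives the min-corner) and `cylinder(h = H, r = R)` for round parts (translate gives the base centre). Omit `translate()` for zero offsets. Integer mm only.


translate([384, 489, 0]) cylinder(h = 9, r = 165);


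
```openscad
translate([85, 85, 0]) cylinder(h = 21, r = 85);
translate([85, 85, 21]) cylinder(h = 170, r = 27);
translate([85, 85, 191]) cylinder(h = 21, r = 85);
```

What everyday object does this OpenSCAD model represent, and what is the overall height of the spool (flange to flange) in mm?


A spool. The overall height is 212 mm.

Three coaxial cylinders, large–small–large — a spool. Two 21 mm flanges and a 170 mm core give 21 + 170 + 21 = 212 mm.


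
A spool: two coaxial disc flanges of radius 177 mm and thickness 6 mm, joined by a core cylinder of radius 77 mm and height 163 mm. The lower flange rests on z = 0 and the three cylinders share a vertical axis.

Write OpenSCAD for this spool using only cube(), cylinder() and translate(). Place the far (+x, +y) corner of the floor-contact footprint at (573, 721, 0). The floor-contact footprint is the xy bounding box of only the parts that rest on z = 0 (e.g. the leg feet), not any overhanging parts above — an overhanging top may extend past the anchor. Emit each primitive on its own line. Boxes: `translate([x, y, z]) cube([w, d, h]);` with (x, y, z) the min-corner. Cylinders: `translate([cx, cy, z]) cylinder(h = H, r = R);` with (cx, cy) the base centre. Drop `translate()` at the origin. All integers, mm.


translate([396, 544, 0]) cylinder(h = 6, r = 177);
translate([396, 544, 6]) cylinder(h = 163, r = 77);
translate([396, 544, 169]) cylinder(h = 6, r = 177);


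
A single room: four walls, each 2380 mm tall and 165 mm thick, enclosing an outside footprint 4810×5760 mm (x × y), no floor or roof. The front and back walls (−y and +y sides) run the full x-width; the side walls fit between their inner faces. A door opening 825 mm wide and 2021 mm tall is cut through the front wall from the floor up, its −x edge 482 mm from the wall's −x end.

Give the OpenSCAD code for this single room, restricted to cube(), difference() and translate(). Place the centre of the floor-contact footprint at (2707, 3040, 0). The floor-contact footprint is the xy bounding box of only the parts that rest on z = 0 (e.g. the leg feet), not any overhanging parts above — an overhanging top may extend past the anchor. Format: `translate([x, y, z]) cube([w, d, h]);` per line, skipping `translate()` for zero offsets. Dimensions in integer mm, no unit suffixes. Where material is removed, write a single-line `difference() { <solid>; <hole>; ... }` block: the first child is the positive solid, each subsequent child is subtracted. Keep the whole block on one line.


difference() { translate([302, 160, 0]) cube([4810, 165, 2380]); translate([784, 160, 0]) cube([825, 165, 2021]); }
translate([302, 5755, 0]) cube([4810, 165, 2380]);
translate([302, 325, 0]) cube([165, 5430, 2380]);
translate([4947, 325, 0]) cube([165, 5430, 2380]);


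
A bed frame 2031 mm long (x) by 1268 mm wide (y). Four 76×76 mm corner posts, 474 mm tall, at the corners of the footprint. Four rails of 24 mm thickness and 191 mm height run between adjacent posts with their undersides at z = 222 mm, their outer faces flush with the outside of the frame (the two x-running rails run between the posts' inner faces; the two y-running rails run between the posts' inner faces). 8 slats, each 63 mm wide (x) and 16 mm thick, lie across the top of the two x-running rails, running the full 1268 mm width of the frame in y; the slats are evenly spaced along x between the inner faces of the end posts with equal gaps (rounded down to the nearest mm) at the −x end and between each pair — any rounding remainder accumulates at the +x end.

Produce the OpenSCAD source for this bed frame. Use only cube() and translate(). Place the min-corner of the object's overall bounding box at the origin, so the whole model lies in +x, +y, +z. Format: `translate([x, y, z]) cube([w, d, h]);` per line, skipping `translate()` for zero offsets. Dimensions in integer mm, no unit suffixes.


// slat z = rail_z + rail_h = 222 + 191 = 413
// slat gap = ⌊(1879 − 8·63) / 9⌋ = 152
cube([76, 76, 474]);
translate([0, 1192, 0]) cube([76, 76, 474]);
translate([1955, 0, 0]) cube([76, 76, 474]);
translate([1955, 1192, 0]) cube([76, 76, 474]);
translate([76, 0, 222]) cube([1879, 24, 191]);
translate([76, 1244, 222]) cube([1879, 24, 191]);
translate([0, 76, 222]) cube([24, 1116, 191]);
translate([2007, 76, 222]) cube([24, 1116, 191]);
translate([228, 0, 413]) cube([63, 1268, 16]);
translate([443, 0, 413]) cube([63, 1268, 16]);
translate([658, 0, 413]) cube([63, 1268, 16]);
translate([873, 0, 413]) cube([63, 1268, 16]);
translate([1088, 0, 413]) cube([63, 1268, 16]);
translate([1303, 0, 413]) cube([63, 1268, 16]);
translate([1518, 0, 413]) cube([63, 1268, 16]);
translate([1733, 0, 413]) cube([63, 1268, 16]);
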